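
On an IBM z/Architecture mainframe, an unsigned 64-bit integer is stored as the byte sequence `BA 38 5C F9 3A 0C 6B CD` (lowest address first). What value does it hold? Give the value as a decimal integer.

Big-endian stores the most-significant byte at the lowest address.
The bytes are already most-significant first: 0xBA385CF93A0C6BCD.
0xBA385CF93A0C6BCD = 13418577315240897485.

13418577315240897485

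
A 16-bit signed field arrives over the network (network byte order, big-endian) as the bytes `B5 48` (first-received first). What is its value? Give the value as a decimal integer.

-19128

In big-endian order the high byte comes first in memory.
The bytes are already most-significant first: 0xB548.
Top bit is set, so as a signed 16-bit value this is 0xB548 − 2^16 = -19128.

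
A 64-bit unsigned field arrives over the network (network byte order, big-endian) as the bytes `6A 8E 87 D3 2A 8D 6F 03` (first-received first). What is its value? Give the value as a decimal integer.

Big-endian stores the most-significant byte at the lowest address.
The bytes are already most-significant first: 0x6A8E87D32A8D6F03.
0x6A8E87D32A8D6F03 = 7678223755735035651.

7678223755735035651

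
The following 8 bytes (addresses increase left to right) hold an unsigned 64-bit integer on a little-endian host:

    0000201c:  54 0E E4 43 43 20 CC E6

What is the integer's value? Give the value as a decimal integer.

Little-endian stores the least-significant byte at the lowest address.
Reassemble most-significant byte first: E6 CC 20 43 43 E4 0E 54 → 0xE6CC204343E40E54.
0xE6CC204343E40E54 = 16630702997246316116.

16630702997246316116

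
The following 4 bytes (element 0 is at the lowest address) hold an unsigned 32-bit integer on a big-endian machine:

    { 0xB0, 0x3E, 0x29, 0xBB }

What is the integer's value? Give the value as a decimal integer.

Big-endian: lowest address holds the most-significant byte.
The bytes are already most-significant first: 0xB03E29BB.
0xB03E29BB = 2956863931.

2956863931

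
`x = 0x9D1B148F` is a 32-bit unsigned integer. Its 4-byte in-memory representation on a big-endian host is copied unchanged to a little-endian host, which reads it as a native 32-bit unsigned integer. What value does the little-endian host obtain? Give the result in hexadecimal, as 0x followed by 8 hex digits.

Stored big-endian, the bytes at ascending addresses are 9D 1B 14 8F.
Read back as little-endian, the first byte is least significant, giving 0x8F141B9D.

0x8F141B9D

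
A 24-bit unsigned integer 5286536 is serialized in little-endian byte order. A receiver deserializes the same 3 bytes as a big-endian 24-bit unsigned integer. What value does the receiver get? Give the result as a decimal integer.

8956496

5286536 in 24-bit hexadecimal is 0x50AA88.
Stored little-endian, the bytes at ascending addresses are 88 AA 50.
Read back as big-endian, the last byte is least significant, giving 0x88AA50.
0x88AA50 = 8956496.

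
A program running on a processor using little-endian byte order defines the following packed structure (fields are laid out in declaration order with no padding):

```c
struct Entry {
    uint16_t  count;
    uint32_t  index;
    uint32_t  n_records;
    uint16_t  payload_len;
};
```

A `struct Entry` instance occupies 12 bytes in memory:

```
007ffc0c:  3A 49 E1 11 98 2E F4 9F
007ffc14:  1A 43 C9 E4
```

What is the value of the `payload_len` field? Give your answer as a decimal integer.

`payload_len` follows `count` (2 B), `index` (4 B), `n_records` (4 B), so it starts at offset 2 + 4 + 4 = 10 and occupies 2 bytes.
Bytes at offsets 10..11: C9 E4.
Little-endian: lowest address holds the least-significant byte.
Reassemble most-significant byte first: E4 C9 → 0xE4C9.
0xE4C9 = 58569.

58569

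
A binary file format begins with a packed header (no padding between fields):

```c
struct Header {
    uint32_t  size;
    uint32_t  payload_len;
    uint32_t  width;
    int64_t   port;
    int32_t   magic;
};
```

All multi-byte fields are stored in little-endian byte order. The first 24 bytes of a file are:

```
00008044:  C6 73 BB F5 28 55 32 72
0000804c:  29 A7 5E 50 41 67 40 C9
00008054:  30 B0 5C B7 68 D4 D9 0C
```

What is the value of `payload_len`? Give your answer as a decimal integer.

1915901224

`payload_len` follows `size` (4 bytes), so it starts at byte offset 4 and occupies 4 bytes.
Bytes at offsets 4..7: 28 55 32 72.
In little-endian order the low byte comes first in memory.
Reassemble most-significant byte first: 72 32 55 28 → 0x72325528.
0x72325528 = 1915901224.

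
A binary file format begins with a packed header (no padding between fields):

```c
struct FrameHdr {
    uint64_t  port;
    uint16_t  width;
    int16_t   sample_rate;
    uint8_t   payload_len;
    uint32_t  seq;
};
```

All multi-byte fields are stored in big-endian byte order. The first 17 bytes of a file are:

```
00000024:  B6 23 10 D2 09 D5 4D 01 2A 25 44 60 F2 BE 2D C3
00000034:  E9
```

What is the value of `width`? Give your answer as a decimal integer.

10789

`width` follows `port` (8 bytes), so it starts at byte offset 8 and occupies 2 bytes.
Bytes at offsets 8..9: 2A 25.
In big-endian order the high byte comes first in memory.
The bytes are already most-significant first: 0x2A25.
0x2A25 = 10789.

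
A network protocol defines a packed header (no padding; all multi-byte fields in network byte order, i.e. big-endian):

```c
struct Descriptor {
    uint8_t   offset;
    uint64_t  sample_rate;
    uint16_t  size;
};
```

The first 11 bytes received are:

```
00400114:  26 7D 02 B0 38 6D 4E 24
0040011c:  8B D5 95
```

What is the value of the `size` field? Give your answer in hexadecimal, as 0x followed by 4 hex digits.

`size` follows `offset` (1 B), `sample_rate` (8 B), so it starts at offset 1 + 8 = 9 and occupies 2 bytes.
Bytes at offsets 9..10: D5 95.
In big-endian order the high byte comes first in memory.
The bytes are already most-significant first: 0xD595.

0xD595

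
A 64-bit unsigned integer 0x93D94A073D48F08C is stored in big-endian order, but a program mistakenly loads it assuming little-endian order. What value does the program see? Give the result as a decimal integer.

Stored big-endian, the bytes at ascending addresses are 93 D9 4A 07 3D 48 F0 8C.
Read back as little-endian, the first byte is least significant, giving 0x8CF0483D074AD993.
0x8CF0483D074AD993 = 10155696586673019283.

10155696586673019283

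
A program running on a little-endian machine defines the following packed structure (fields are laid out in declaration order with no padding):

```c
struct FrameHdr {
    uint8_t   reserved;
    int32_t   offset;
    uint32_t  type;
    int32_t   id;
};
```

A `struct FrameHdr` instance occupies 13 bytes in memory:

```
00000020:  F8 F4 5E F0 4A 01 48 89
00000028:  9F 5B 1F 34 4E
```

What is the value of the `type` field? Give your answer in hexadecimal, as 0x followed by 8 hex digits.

0x9F894801

`type` follows `reserved` (1 B), `offset` (4 B), so it starts at offset 1 + 4 = 5 and occupies 4 bytes.
Bytes at offsets 5..8: 01 48 89 9F.
Little-endian: lowest address holds the least-significant byte.
Reassemble most-significant byte first: 9F 89 48 01 → 0x9F894801.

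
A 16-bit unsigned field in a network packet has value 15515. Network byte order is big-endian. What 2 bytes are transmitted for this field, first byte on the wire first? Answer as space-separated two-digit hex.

3C 9B

15515 in hexadecimal, padded to 16 bits, is 0x3C9B.
Split into bytes (most-significant first): 3C 9B.
Big-endian: lowest address holds the most-significant byte.
So the memory order matches the most-significant-first order: 3C 9B.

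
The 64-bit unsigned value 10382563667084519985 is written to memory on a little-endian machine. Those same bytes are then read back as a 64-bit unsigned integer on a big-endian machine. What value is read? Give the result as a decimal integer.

3542770924397139600

10382563667084519985 in 64-bit hexadecimal is 0x901646A562732A31.
Stored little-endian, the bytes at ascending addresses are 31 2A 73 62 A5 46 16 90.
Read back as big-endian, the last byte is least significant, giving 0x312A7362A5461690.
0x312A7362A5461690 = 3542770924397139600.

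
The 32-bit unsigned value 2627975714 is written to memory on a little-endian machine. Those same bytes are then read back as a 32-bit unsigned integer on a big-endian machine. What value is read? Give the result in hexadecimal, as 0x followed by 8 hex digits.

2627975714 in 32-bit hexadecimal is 0x9CA3BA22.
Stored little-endian, the bytes at ascending addresses are 22 BA A3 9C.
Read back as big-endian, the last byte is least significant, giving 0x22BAA39C.

0x22BAA39C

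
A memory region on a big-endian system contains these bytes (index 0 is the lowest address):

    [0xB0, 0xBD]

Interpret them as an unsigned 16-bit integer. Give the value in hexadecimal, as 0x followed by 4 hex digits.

0xB0BD

In big-endian order the high byte comes first in memory.
The bytes are already most-significant first: 0xB0BD.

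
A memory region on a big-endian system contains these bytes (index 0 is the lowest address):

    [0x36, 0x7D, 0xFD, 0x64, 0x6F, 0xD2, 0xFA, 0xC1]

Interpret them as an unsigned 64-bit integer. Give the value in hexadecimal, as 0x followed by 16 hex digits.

0x367DFD646FD2FAC1

In big-endian order the high byte comes first in memory.
The bytes are already most-significant first: 0x367DFD646FD2FAC1.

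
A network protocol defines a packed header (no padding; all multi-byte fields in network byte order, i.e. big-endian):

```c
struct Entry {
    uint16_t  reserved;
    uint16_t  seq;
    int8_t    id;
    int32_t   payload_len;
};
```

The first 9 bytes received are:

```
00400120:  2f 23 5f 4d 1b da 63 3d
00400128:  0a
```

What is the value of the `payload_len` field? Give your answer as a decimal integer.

-631030518

`payload_len` follows `reserved` (2 B), `seq` (2 B), `id` (1 B), so it starts at offset 2 + 2 + 1 = 5 and occupies 4 bytes.
Bytes at offsets 5..8: DA 63 3D 0A.
Big-endian: lowest address holds the most-significant byte.
The bytes are already most-significant first: 0xDA633D0A.
Top bit is set, so as a signed 32-bit value this is 0xDA633D0A − 2^32 = -631030518.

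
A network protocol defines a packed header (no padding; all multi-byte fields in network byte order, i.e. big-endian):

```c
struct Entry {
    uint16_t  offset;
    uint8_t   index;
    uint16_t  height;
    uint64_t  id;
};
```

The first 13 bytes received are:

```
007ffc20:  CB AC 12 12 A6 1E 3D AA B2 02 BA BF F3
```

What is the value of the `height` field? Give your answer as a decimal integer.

`height` follows `offset` (2 B), `index` (1 B), so it starts at offset 2 + 1 = 3 and occupies 2 bytes.
Bytes at offsets 3..4: 12 A6.
Big-endian: lowest address holds the most-significant byte.
The bytes are already most-significant first: 0x12A6.
0x12A6 = 4774.

4774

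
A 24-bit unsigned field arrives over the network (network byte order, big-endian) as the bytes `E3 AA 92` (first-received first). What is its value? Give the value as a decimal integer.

Big-endian stores the most-significant byte at the lowest address.
The bytes are already most-significant first: 0xE3AA92.
0xE3AA92 = 14920338.

14920338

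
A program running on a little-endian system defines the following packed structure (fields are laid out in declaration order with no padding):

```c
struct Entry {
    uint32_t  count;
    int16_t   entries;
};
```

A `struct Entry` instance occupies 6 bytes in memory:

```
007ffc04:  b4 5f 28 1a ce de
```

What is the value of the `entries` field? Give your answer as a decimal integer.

`entries` follows `count` (4 bytes), so it starts at byte offset 4 and occupies 2 bytes.
Bytes at offsets 4..5: CE DE.
Little-endian stores the least-significant byte at the lowest address.
Reassemble most-significant byte first: DE CE → 0xDECE.
Top bit is set, so as a signed 16-bit value this is 0xDECE − 2^16 = -8498.

-8498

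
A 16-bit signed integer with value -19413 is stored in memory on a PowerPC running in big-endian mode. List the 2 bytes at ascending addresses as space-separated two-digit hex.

Two's complement of -19413 in 16 bits: 19413 = 0x4BD5; invert → 0xB42A; add 1 → 0xB42B.
Split into bytes (most-significant first): B4 2B.
Big-endian: lowest address holds the most-significant byte.
So the memory order matches the most-significant-first order: B4 2B.

B4 2B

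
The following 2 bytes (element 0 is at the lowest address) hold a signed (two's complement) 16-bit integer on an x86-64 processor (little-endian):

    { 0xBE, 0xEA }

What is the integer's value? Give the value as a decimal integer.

-5442

Little-endian stores the least-significant byte at the lowest address.
Reassemble most-significant byte first: EA BE → 0xEABE.
Top bit is set, so as a signed 16-bit value this is 0xEABE − 2^16 = -5442.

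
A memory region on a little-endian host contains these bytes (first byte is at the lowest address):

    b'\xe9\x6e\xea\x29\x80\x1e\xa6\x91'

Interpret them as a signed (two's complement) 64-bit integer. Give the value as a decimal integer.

Little-endian stores the least-significant byte at the lowest address.
Reassemble most-significant byte first: 91 A6 1E 80 29 EA 6E E9 → 0x91A61E8029EA6EE9.
Top bit is set, so as a signed 64-bit value this is 0x91A61E8029EA6EE9 − 2^64 = -7951634556268155159.

-7951634556268155159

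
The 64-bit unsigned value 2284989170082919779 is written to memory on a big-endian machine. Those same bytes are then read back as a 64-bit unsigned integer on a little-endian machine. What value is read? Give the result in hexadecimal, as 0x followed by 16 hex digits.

2284989170082919779 in 64-bit hexadecimal is 0x1FB5E98B36683563.
Stored big-endian, the bytes at ascending addresses are 1F B5 E9 8B 36 68 35 63.
Read back as little-endian, the first byte is least significant, giving 0x633568368BE9B51F.

0x633568368BE9B51F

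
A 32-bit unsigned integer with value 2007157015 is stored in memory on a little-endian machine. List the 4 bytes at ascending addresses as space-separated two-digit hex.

17 C9 A2 77

2007157015 in hexadecimal, padded to 32 bits, is 0x77A2C917.
Split into bytes (most-significant first): 77 A2 C9 17.
Little-endian: lowest address holds the least-significant byte.
So at ascending addresses the bytes are 17 C9 A2 77.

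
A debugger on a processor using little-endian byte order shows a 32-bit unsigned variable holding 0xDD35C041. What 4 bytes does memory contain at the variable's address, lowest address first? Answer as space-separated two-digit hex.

Split into bytes (most-significant first): DD 35 C0 41.
Little-endian stores the least-significant byte at the lowest address.
So at ascending addresses the bytes are 41 C0 35 DD.

41 C0 35 DD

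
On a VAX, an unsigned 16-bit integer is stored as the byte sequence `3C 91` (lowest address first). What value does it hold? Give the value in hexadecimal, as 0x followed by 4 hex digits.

Little-endian stores the least-significant byte at the lowest address.
Reassemble most-significant byte first: 91 3C → 0x913C.

0x913C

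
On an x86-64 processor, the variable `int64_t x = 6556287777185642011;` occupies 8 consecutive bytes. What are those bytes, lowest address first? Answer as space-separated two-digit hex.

6556287777185642011 in hexadecimal, padded to 64 bits, is 0x5AFC9CFF2462B61B.
Split into bytes (most-significant first): 5A FC 9C FF 24 62 B6 1B.
Little-endian stores the least-significant byte at the lowest address.
So at ascending addresses the bytes are 1B B6 62 24 FF 9C FC 5A.

1B B6 62 24 FF 9C FC 5A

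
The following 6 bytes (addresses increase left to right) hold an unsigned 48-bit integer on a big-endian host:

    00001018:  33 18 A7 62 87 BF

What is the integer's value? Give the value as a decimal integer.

56180980484031

In big-endian order the high byte comes first in memory.
The bytes are already most-significant first: 0x3318A76287BF.
0x3318A76287BF = 56180980484031.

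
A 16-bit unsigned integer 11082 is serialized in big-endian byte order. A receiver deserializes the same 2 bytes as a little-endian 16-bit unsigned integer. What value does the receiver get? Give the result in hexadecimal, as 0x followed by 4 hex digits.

0x4A2B

11082 in 16-bit hexadecimal is 0x2B4A.
Stored big-endian, the bytes at ascending addresses are 2B 4A.
Read back as little-endian, the first byte is least significant, giving 0x4A2B.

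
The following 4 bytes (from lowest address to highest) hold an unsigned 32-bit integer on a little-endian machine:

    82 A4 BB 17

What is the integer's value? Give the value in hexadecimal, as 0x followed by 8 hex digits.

Little-endian: lowest address holds the least-significant byte.
Reassemble most-significant byte first: 17 BB A4 82 → 0x17BBA482.

0x17BBA482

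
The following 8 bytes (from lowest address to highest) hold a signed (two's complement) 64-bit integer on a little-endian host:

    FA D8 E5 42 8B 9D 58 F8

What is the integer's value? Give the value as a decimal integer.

Little-endian stores the least-significant byte at the lowest address.
Reassemble most-significant byte first: F8 58 9D 8B 42 E5 D8 FA → 0xF8589D8B42E5D8FA.
Top bit is set, so as a signed 64-bit value this is 0xF8589D8B42E5D8FA − 2^64 = -551517732904511238.

-551517732904511238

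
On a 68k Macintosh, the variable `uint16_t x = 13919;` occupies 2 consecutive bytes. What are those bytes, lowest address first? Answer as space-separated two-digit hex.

13919 in hexadecimal, padded to 16 bits, is 0x365F.
Split into bytes (most-significant first): 36 5F.
Big-endian: lowest address holds the most-significant byte.
So the memory order matches the most-significant-first order: 36 5F.

36 5F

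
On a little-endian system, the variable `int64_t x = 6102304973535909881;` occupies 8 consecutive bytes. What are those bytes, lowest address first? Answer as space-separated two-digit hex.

F9 17 B5 C2 0A BE AF 54

6102304973535909881 in hexadecimal, padded to 64 bits, is 0x54AFBE0AC2B517F9.
Split into bytes (most-significant first): 54 AF BE 0A C2 B5 17 F9.
Little-endian: lowest address holds the least-significant byte.
So at ascending addresses the bytes are F9 17 B5 C2 0A BE AF 54.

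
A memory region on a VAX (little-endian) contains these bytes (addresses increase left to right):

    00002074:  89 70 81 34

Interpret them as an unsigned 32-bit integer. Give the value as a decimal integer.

In little-endian order the low byte comes first in memory.
Reassemble most-significant byte first: 34 81 70 89 → 0x34817089.
0x34817089 = 880898185.

880898185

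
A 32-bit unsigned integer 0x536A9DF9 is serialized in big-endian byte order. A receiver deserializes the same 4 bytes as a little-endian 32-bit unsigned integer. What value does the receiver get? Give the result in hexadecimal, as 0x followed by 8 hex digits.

0xF99D6A53

Stored big-endian, the bytes at ascending addresses are 53 6A 9D F9.
Read back as little-endian, the first byte is least significant, giving 0xF99D6A53.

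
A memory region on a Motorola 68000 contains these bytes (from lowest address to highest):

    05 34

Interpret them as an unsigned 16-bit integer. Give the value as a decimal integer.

1332

Big-endian stores the most-significant byte at the lowest address.
The bytes are already most-significant first: 0x0534.
0x0534 = 1332.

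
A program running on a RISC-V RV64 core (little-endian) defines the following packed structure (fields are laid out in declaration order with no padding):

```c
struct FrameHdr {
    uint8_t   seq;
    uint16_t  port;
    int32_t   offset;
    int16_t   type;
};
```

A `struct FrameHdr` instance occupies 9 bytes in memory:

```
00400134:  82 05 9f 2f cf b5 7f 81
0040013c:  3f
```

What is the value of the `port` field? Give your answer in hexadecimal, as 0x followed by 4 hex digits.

0x9F05

`port` follows `seq` (1 byte), so it starts at byte offset 1 and occupies 2 bytes.
Bytes at offsets 1..2: 05 9F.
Little-endian: lowest address holds the least-significant byte.
Reassemble most-significant byte first: 9F 05 → 0x9F05.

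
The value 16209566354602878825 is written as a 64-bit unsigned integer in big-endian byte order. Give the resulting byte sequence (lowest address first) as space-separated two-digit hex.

16209566354602878825 in hexadecimal, padded to 64 bits, is 0xE0F3F2B7B13A6769.
Split into bytes (most-significant first): E0 F3 F2 B7 B1 3A 67 69.
Big-endian stores the most-significant byte at the lowest address.
So the memory order matches the most-significant-first order: E0 F3 F2 B7 B1 3A 67 69.

E0 F3 F2 B7 B1 3A 67 69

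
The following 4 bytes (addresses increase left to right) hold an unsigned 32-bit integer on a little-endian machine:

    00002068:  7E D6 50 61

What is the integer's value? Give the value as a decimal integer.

Little-endian: lowest address holds the least-significant byte.
Reassemble most-significant byte first: 61 50 D6 7E → 0x6150D67E.
0x6150D67E = 1632687742.

1632687742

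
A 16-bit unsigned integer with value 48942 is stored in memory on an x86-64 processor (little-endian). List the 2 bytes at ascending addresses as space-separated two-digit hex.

48942 in hexadecimal, padded to 16 bits, is 0xBF2E.
Split into bytes (most-significant first): BF 2E.
In little-endian order the low byte comes first in memory.
So at ascending addresses the bytes are 2E BF.

2E BF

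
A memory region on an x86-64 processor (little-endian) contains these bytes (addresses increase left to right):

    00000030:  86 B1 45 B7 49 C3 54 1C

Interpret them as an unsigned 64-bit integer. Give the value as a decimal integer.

Little-endian: lowest address holds the least-significant byte.
Reassemble most-significant byte first: 1C 54 C3 49 B7 45 B1 86 → 0x1C54C349B745B186.
0x1C54C349B745B186 = 2041471252480504198.

2041471252480504198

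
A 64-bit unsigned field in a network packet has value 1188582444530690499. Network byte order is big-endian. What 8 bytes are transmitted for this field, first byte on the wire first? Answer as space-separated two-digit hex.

1188582444530690499 in hexadecimal, padded to 64 bits, is 0x107EB16F988469C3.
Split into bytes (most-significant first): 10 7E B1 6F 98 84 69 C3.
Big-endian stores the most-significant byte at the lowest address.
So the memory order matches the most-significant-first order: 10 7E B1 6F 98 84 69 C3.

10 7E B1 6F 98 84 69 C3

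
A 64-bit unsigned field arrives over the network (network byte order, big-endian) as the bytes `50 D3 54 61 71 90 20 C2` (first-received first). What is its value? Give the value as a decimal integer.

Big-endian: lowest address holds the most-significant byte.
The bytes are already most-significant first: 0x50D35461719020C2.
0x50D35461719020C2 = 5824091520614015170.

5824091520614015170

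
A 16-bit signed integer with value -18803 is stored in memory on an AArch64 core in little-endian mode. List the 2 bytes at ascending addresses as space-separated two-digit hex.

8D B6

Two's complement of -18803 in 16 bits: 18803 = 0x4973; invert → 0xB68C; add 1 → 0xB68D.
Split into bytes (most-significant first): B6 8D.
Little-endian: lowest address holds the least-significant byte.
So at ascending addresses the bytes are 8D B6.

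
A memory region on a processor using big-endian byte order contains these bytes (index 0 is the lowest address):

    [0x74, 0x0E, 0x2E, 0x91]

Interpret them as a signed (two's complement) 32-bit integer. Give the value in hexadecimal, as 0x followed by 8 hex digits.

Big-endian stores the most-significant byte at the lowest address.
The bytes are already most-significant first: 0x740E2E91.

0x740E2E91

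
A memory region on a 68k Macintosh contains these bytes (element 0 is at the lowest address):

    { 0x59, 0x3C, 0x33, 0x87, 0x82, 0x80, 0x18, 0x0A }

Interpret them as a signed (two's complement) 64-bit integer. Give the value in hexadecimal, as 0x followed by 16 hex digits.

In big-endian order the high byte comes first in memory.
The bytes are already most-significant first: 0x593C33878280180A.

0x593C33878280180A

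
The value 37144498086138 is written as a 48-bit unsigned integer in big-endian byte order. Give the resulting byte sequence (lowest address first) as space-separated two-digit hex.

21 C8 60 9D 20 FA

37144498086138 in hexadecimal, padded to 48 bits, is 0x21C8609D20FA.
Split into bytes (most-significant first): 21 C8 60 9D 20 FA.
Big-endian: lowest address holds the most-significant byte.
So the memory order matches the most-significant-first order: 21 C8 60 9D 20 FA.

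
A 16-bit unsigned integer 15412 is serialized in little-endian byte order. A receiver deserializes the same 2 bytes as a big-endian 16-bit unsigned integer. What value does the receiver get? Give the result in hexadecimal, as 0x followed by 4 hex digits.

0x343C

15412 in 16-bit hexadecimal is 0x3C34.
Stored little-endian, the bytes at ascending addresses are 34 3C.
Read back as big-endian, the last byte is least significant, giving 0x343C.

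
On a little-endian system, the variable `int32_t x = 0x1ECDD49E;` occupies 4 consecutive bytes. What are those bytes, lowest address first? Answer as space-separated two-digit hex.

Split into bytes (most-significant first): 1E CD D4 9E.
In little-endian order the low byte comes first in memory.
So at ascending addresses the bytes are 9E D4 CD 1E.

9E D4 CD 1E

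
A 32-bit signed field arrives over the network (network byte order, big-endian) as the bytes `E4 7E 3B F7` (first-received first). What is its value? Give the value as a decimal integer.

-461489161

In big-endian order the high byte comes first in memory.
The bytes are already most-significant first: 0xE47E3BF7.
Top bit is set, so as a signed 32-bit value this is 0xE47E3BF7 − 2^32 = -461489161.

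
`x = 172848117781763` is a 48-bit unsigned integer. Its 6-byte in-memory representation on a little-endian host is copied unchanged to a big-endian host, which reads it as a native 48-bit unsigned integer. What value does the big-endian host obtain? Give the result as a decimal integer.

3391570195613

172848117781763 in 48-bit hexadecimal is 0x9D3456A91503.
Stored little-endian, the bytes at ascending addresses are 03 15 A9 56 34 9D.
Read back as big-endian, the last byte is least significant, giving 0x0315A956349D.
0x0315A956349D = 3391570195613.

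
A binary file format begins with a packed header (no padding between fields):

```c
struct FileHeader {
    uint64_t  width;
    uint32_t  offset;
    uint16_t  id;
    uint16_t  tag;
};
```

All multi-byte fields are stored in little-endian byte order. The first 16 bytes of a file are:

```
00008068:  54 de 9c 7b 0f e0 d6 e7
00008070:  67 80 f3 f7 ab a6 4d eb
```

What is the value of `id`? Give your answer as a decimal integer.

42667

`id` follows `width` (8 B), `offset` (4 B), so it starts at offset 8 + 4 = 12 and occupies 2 bytes.
Bytes at offsets 12..13: AB A6.
Little-endian: lowest address holds the least-significant byte.
Reassemble most-significant byte first: A6 AB → 0xA6AB.
0xA6AB = 42667.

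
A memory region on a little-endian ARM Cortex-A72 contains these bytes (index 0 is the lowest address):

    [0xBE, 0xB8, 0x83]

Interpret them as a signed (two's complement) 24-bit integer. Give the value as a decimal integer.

-8144706

In little-endian order the low byte comes first in memory.
Reassemble most-significant byte first: 83 B8 BE → 0x83B8BE.
Top bit is set, so as a signed 24-bit value this is 0x83B8BE − 2^24 = -8144706.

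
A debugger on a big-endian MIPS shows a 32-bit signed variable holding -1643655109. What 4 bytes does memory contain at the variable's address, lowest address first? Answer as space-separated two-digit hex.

9E 07 D0 3B

Two's complement of -1643655109 in 32 bits: 1643655109 = 0x61F82FC5; invert → 0x9E07D03A; add 1 → 0x9E07D03B.
Split into bytes (most-significant first): 9E 07 D0 3B.
Big-endian: lowest address holds the most-significant byte.
So the memory order matches the most-significant-first order: 9E 07 D0 3B.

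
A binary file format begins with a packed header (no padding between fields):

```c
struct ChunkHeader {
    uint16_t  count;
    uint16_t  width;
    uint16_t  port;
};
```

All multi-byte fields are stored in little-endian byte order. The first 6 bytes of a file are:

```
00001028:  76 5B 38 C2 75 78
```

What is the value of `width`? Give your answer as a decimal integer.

`width` follows `count` (2 bytes), so it starts at byte offset 2 and occupies 2 bytes.
Bytes at offsets 2..3: 38 C2.
In little-endian order the low byte comes first in memory.
Reassemble most-significant byte first: C2 38 → 0xC238.
0xC238 = 49720.

49720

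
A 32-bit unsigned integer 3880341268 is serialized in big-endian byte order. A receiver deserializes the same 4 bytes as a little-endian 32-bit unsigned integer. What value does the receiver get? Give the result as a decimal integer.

3880341268 in 32-bit hexadecimal is 0xE7494F14.
Stored big-endian, the bytes at ascending addresses are E7 49 4F 14.
Read back as little-endian, the first byte is least significant, giving 0x144F49E7.
0x144F49E7 = 340740583.

340740583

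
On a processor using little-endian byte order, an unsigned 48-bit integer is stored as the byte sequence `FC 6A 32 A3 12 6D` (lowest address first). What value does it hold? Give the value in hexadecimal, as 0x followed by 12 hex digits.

Little-endian: lowest address holds the least-significant byte.
Reassemble most-significant byte first: 6D 12 A3 32 6A FC → 0x6D12A3326AFC.

0x6D12A3326AFC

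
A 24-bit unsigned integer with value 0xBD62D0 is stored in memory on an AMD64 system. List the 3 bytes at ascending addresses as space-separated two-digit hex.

Split into bytes (most-significant first): BD 62 D0.
In little-endian order the low byte comes first in memory.
So at ascending addresses the bytes are D0 62 BD.

D0 62 BD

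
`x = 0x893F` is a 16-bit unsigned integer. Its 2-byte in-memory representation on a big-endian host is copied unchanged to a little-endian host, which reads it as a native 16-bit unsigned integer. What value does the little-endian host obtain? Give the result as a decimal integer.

16265

Stored big-endian, the bytes at ascending addresses are 89 3F.
Read back as little-endian, the first byte is least significant, giving 0x3F89.
0x3F89 = 16265.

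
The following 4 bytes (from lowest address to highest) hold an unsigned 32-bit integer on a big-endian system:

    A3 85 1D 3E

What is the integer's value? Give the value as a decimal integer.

Big-endian stores the most-significant byte at the lowest address.
The bytes are already most-significant first: 0xA3851D3E.
0xA3851D3E = 2743409982.

2743409982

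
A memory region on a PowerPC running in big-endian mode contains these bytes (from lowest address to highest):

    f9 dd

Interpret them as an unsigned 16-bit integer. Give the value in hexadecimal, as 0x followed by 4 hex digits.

0xF9DD

Big-endian stores the most-significant byte at the lowest address.
The bytes are already most-significant first: 0xF9DD.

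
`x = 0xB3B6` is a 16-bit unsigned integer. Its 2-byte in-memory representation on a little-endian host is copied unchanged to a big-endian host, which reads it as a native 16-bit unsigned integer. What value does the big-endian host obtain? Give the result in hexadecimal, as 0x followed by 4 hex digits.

Stored little-endian, the bytes at ascending addresses are B6 B3.
Read back as big-endian, the last byte is least significant, giving 0xB6B3.

0xB6B3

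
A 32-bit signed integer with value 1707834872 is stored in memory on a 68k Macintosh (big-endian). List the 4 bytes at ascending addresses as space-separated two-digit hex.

1707834872 in hexadecimal, padded to 32 bits, is 0x65CB7DF8.
Split into bytes (most-significant first): 65 CB 7D F8.
Big-endian: lowest address holds the most-significant byte.
So the memory order matches the most-significant-first order: 65 CB 7D F8.

65 CB 7D F8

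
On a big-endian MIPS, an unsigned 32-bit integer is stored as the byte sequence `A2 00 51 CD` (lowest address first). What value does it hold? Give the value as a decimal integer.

In big-endian order the high byte comes first in memory.
The bytes are already most-significant first: 0xA20051CD.
0xA20051CD = 2717929933.

2717929933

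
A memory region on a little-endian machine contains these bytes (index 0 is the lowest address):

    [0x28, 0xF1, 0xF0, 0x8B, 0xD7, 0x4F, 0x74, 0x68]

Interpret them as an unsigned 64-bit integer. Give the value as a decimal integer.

7526728664427327784

Little-endian: lowest address holds the least-significant byte.
Reassemble most-significant byte first: 68 74 4F D7 8B F0 F1 28 → 0x68744FD78BF0F128.
0x68744FD78BF0F128 = 7526728664427327784.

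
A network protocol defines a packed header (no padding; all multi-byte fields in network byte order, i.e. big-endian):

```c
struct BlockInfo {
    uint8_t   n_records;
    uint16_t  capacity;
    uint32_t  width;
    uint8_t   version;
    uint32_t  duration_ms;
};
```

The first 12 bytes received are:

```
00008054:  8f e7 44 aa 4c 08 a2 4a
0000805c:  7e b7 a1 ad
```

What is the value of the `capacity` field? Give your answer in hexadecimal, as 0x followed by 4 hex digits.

0xE744

`capacity` follows `n_records` (1 byte), so it starts at byte offset 1 and occupies 2 bytes.
Bytes at offsets 1..2: E7 44.
In big-endian order the high byte comes first in memory.
The bytes are already most-significant first: 0xE744.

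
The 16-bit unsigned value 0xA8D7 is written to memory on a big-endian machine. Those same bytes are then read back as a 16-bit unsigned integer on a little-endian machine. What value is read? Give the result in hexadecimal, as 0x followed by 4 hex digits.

Stored big-endian, the bytes at ascending addresses are A8 D7.
Read back as little-endian, the first byte is least significant, giving 0xD7A8.

0xD7A8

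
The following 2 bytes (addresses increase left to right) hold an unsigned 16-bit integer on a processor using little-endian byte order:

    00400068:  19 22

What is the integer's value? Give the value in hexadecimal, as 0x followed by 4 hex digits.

0x2219

In little-endian order the low byte comes first in memory.
Reassemble most-significant byte first: 22 19 → 0x2219.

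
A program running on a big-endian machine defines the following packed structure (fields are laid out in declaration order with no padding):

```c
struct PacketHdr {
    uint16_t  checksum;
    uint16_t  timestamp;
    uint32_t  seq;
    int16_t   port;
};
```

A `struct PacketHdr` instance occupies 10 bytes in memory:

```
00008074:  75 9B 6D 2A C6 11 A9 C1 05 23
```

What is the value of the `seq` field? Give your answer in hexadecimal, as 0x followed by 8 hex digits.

`seq` follows `checksum` (2 B), `timestamp` (2 B), so it starts at offset 2 + 2 = 4 and occupies 4 bytes.
Bytes at offsets 4..7: C6 11 A9 C1.
In big-endian order the high byte comes first in memory.
The bytes are already most-significant first: 0xC611A9C1.

0xC611A9C1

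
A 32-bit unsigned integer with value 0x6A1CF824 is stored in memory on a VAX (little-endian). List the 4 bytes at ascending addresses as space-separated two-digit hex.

Split into bytes (most-significant first): 6A 1C F8 24.
Little-endian stores the least-significant byte at the lowest address.
So at ascending addresses the bytes are 24 F8 1C 6A.

24 F8 1C 6A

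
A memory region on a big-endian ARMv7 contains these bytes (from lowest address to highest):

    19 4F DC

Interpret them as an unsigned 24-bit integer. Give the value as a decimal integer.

Big-endian: lowest address holds the most-significant byte.
The bytes are already most-significant first: 0x194FDC.
0x194FDC = 1658844.

1658844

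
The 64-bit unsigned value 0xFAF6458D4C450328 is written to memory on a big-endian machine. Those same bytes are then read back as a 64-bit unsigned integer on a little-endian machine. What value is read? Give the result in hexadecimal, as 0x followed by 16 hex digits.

Stored big-endian, the bytes at ascending addresses are FA F6 45 8D 4C 45 03 28.
Read back as little-endian, the first byte is least significant, giving 0x2803454C8D45F6FA.

0x2803454C8D45F6FA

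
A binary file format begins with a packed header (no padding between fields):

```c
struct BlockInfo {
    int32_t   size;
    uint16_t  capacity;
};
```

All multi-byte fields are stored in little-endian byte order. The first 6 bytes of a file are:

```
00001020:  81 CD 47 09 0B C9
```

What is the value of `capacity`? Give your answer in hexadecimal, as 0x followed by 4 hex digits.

`capacity` follows `size` (4 bytes), so it starts at byte offset 4 and occupies 2 bytes.
Bytes at offsets 4..5: 0B C9.
Little-endian: lowest address holds the least-significant byte.
Reassemble most-significant byte first: C9 0B → 0xC90B.

0xC90B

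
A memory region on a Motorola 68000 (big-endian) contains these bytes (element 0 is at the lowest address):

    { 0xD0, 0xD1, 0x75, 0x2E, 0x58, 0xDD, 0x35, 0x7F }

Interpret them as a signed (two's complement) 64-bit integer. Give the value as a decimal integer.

Big-endian: lowest address holds the most-significant byte.
The bytes are already most-significant first: 0xD0D1752E58DD357F.
Top bit is set, so as a signed 64-bit value this is 0xD0D1752E58DD357F − 2^64 = -3399807401768176257.

-3399807401768176257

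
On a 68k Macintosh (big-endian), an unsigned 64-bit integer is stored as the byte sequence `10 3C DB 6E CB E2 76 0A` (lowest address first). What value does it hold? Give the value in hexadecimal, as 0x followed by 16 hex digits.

Big-endian stores the most-significant byte at the lowest address.
The bytes are already most-significant first: 0x103CDB6ECBE2760A.

0x103CDB6ECBE2760A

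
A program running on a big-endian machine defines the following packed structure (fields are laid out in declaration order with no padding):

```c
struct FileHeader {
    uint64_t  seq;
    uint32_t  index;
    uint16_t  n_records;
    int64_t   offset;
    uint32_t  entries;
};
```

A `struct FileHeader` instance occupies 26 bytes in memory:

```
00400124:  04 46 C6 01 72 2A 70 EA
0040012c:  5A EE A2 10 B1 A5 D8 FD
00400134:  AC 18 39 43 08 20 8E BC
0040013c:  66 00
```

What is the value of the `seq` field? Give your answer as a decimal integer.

`seq` is the first field, at byte offset 0, occupying 8 bytes.
Bytes at offsets 0..7: 04 46 C6 01 72 2A 70 EA.
Big-endian stores the most-significant byte at the lowest address.
The bytes are already most-significant first: 0x0446C601722A70EA.
0x0446C601722A70EA = 308151334034108650.

308151334034108650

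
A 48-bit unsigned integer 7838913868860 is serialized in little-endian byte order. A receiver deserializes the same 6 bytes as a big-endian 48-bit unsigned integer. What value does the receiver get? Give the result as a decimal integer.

66196940726535

7838913868860 in 48-bit hexadecimal is 0x072123AD343C.
Stored little-endian, the bytes at ascending addresses are 3C 34 AD 23 21 07.
Read back as big-endian, the last byte is least significant, giving 0x3C34AD232107.
0x3C34AD232107 = 66196940726535.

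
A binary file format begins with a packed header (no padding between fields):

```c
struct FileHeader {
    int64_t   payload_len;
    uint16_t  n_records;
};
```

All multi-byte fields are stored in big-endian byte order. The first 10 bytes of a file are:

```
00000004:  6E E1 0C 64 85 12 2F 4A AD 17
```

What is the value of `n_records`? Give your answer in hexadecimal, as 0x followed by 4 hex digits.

0xAD17

`n_records` follows `payload_len` (8 bytes), so it starts at byte offset 8 and occupies 2 bytes.
Bytes at offsets 8..9: AD 17.
In big-endian order the high byte comes first in memory.
The bytes are already most-significant first: 0xAD17.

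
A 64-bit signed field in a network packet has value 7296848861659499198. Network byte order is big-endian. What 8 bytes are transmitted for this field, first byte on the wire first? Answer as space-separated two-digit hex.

65 43 9D 61 1A ED 8A BE

7296848861659499198 in hexadecimal, padded to 64 bits, is 0x65439D611AED8ABE.
Split into bytes (most-significant first): 65 43 9D 61 1A ED 8A BE.
In big-endian order the high byte comes first in memory.
So the memory order matches the most-significant-first order: 65 43 9D 61 1A ED 8A BE.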